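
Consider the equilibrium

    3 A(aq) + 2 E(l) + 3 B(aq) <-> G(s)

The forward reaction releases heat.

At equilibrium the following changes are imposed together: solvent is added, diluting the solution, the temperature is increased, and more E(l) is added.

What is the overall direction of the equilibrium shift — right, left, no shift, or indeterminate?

Dilution lowers every aqueous concentration by the same factor. Δn_aq = 0 − 6 = -6, so the system shifts toward the side with more dissolved moles — to the left.
The forward reaction is exothermic. Raising T favours the endothermic direction — shift to the left.
E is a pure liquid; its activity is 1 regardless of amount, so Q is unaffected — no shift from this change.
Only the nonzero effect(s) matter; the net shift is to the left.

left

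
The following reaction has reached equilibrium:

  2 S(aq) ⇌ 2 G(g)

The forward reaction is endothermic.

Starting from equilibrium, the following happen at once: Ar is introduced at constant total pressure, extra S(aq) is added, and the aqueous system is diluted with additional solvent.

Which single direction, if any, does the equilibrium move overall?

Adding inert gas at constant total pressure expands the volume and lowers every reacting partial pressure. With Δn_gas = 2 − 0 = +2, Q moves away from K toward the side with fewer gas moles, so the system shifts toward the side with more gas moles — to the right.
Adding S (aq), a reactant, drives the reaction to the right.
Dilution lowers every aqueous concentration by the same factor. Δn_aq = 0 − 2 = -2, so the system shifts toward the side with more dissolved moles — to the left.
The individual effects push in opposite directions; without quantitative information the net direction cannot be determined.

cannot be determined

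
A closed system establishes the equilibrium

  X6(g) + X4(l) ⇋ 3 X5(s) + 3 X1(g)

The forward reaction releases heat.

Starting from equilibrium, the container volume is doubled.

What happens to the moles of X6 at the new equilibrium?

Gas moles: reactants 1, products 3 (Δn_gas = +2). Expansion shifts the system toward the side with more moles of gas — to the right.
The net shift is to the right. X6 is a reactant, so its amount decreases.

decreases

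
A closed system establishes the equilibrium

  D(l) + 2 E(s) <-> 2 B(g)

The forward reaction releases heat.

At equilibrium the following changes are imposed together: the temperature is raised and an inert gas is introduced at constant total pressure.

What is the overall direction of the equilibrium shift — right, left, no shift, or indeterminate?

cannot be determined

The forward reaction is exothermic. Raising T favours the endothermic direction — shift to the left.
Adding inert gas at constant total pressure expands the volume and lowers every reacting partial pressure. With Δn_gas = 2 − 0 = +2, Q moves away from K toward the side with fewer gas moles, so the system shifts toward the side with more gas moles — to the right.
The individual effects push in opposite directions; without quantitative information the net direction cannot be determined.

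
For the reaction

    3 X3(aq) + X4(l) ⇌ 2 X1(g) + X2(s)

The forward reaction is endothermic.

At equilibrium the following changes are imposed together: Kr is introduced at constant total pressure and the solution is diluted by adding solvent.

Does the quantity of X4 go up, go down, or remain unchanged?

Adding inert gas at constant total pressure expands the volume and lowers every reacting partial pressure. With Δn_gas = 2 − 0 = +2, Q moves away from K toward the side with fewer gas moles, so the system shifts toward the side with more gas moles — to the right.
Dilution lowers every aqueous concentration by the same factor. Δn_aq = 0 − 3 = -3, so the system shifts toward the side with more dissolved moles — to the left.
The two effects oppose each other, so the net shift — and hence the change in X4 — cannot be determined from the given information.

cannot be determined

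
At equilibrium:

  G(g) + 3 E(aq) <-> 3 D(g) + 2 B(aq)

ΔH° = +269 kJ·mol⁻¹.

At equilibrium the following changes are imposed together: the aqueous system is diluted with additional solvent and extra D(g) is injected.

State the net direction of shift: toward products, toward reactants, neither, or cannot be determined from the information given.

left

Dilution lowers every aqueous concentration by the same factor. Δn_aq = 2 − 3 = -1, so the system shifts toward the side with more dissolved moles — to the left.
Adding D (g), a product, drives the reaction to the left.
All effects act in the same direction — net shift to the left.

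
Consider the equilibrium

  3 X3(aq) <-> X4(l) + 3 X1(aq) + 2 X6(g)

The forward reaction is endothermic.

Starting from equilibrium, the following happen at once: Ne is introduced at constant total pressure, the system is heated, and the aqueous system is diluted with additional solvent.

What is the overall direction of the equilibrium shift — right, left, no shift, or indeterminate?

right

Adding inert gas at constant total pressure expands the volume and lowers every reacting partial pressure. With Δn_gas = 2 − 0 = +2, Q moves away from K toward the side with fewer gas moles, so the system shifts toward the side with more gas moles — to the right.
The forward reaction is endothermic. Raising T favours the endothermic direction — shift to the right.
Dilution scales every aqueous concentration by the same factor. Δn_aq = 3 − 3 = 0, so Q is unchanged — no shift.
Only the nonzero effect(s) matter; the net shift is to the right.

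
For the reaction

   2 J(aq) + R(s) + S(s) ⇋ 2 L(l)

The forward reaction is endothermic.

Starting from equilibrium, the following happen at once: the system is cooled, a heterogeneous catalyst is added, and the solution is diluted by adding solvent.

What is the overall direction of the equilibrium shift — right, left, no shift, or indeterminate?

The forward reaction is endothermic. Lowering T favours the exothermic direction — shift to the left.
A catalyst speeds both forward and reverse rates equally; it changes neither Q nor K — no shift from this change.
Dilution lowers every aqueous concentration by the same factor. Δn_aq = 0 − 2 = -2, so the system shifts toward the side with more dissolved moles — to the left.
Only the nonzero effect(s) matter; the net shift is to the left.

left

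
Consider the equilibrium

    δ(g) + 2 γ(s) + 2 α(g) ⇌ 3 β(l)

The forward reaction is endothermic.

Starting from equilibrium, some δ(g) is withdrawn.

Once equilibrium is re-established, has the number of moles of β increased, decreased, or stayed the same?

decreases

Removing δ (g), a reactant, drives the reaction to the left.
The net shift is to the left. β is a product, so its amount decreases.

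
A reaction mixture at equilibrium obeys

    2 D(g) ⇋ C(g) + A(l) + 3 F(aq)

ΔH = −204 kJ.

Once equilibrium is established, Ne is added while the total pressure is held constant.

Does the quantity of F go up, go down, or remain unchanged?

Adding inert gas at constant total pressure expands the volume and lowers every reacting partial pressure. With Δn_gas = 1 − 2 = -1, Q moves away from K toward the side with fewer gas moles, so the system shifts toward the side with more gas moles — to the left.
The net shift is to the left. F is a product, so its amount decreases.

decreases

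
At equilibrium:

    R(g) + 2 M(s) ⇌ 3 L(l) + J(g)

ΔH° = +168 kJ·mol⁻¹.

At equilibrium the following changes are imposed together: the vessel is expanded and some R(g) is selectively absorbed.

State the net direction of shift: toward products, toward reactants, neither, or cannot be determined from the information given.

Gas moles: reactants 1, products 1. Δn_gas = 0, so a volume change leaves Q equal to K — no shift from this change.
Removing R (g), a reactant, drives the reaction to the left.
Only the nonzero effect(s) matter; the net shift is to the left.

left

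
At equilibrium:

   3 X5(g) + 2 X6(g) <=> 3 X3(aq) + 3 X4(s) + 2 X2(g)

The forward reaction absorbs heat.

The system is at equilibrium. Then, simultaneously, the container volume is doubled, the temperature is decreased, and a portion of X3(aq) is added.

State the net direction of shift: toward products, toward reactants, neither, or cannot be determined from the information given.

left

Gas moles: reactants 5, products 2 (Δn_gas = -3). Expansion shifts the system toward the side with more moles of gas — to the left.
The forward reaction is endothermic. Lowering T favours the exothermic direction — shift to the left.
Adding X3 (aq), a product, drives the reaction to the left.
All effects act in the same direction — net shift to the left.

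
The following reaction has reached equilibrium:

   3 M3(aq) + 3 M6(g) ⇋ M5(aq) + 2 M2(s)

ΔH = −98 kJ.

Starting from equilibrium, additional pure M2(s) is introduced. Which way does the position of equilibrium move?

no shift

M2 is a pure solid; its activity is 1 regardless of amount, so Q is unaffected — no shift from this change.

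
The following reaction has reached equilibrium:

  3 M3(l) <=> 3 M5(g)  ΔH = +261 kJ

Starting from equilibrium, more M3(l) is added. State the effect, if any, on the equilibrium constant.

unchanged

The equilibrium constant depends only on temperature. This perturbation changes neither the position of equilibrium nor K.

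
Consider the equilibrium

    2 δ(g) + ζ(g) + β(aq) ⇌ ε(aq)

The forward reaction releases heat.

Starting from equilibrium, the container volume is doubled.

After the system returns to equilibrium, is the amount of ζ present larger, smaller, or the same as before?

Gas moles: reactants 3, products 0 (Δn_gas = -3). Expansion shifts the system toward the side with more moles of gas — to the left.
The net shift is to the left. ζ is a reactant, so its amount increases.

increases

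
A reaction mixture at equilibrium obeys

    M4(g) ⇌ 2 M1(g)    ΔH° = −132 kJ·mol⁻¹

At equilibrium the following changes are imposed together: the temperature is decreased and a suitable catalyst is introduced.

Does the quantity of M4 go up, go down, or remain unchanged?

The forward reaction is exothermic. Lowering T favours the exothermic direction — shift to the right.
A catalyst speeds both forward and reverse rates equally; it changes neither Q nor K — no shift from this change.
The net shift is to the right. M4 is a reactant, so its amount decreases.

decreases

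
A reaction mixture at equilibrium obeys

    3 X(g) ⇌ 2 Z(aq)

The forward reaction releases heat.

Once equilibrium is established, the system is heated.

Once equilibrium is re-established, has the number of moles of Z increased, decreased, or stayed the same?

decreases

The forward reaction is exothermic. Raising T favours the endothermic direction — shift to the left.
The net shift is to the left. Z is a product, so its amount decreases.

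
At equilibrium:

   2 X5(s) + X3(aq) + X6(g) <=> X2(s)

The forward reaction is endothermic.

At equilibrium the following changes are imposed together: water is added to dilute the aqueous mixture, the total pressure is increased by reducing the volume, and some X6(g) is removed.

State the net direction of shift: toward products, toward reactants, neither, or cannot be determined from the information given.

cannot be determined

Dilution lowers every aqueous concentration by the same factor. Δn_aq = 0 − 1 = -1, so the system shifts toward the side with more dissolved moles — to the left.
Gas moles: reactants 1, products 0 (Δn_gas = -1). Compression shifts the system toward the side with fewer moles of gas — to the right.
Removing X6 (g), a reactant, drives the reaction to the left.
The individual effects push in opposite directions; without quantitative information the net direction cannot be determined.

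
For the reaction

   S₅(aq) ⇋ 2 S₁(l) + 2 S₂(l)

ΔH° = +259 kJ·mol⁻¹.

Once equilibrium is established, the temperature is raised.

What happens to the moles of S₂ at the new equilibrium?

The forward reaction is endothermic. Raising T favours the endothermic direction — shift to the right.
The net shift is to the right. S₂ is a product, so its amount increases.

increases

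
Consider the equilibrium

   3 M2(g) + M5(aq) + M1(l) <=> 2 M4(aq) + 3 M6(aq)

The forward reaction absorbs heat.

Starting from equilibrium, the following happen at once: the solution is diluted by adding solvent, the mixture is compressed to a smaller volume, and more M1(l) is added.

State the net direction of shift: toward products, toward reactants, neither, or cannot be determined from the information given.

Dilution lowers every aqueous concentration by the same factor. Δn_aq = 5 − 1 = +4, so the system shifts toward the side with more dissolved moles — to the right.
Gas moles: reactants 3, products 0 (Δn_gas = -3). Compression shifts the system toward the side with fewer moles of gas — to the right.
M1 is a pure liquid; its activity is 1 regardless of amount, so Q is unaffected — no shift from this change.
Only the nonzero effect(s) matter; the net shift is to the right.

right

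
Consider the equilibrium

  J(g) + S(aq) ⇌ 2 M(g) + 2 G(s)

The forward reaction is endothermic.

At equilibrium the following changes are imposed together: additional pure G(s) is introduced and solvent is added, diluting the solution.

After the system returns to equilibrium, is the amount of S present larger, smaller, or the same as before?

increases

G is a pure solid; its activity is 1 regardless of amount, so Q is unaffected — no shift from this change.
Dilution lowers every aqueous concentration by the same factor. Δn_aq = 0 − 1 = -1, so the system shifts toward the side with more dissolved moles — to the left.
The net shift is to the left. S is a reactant, so its amount increases.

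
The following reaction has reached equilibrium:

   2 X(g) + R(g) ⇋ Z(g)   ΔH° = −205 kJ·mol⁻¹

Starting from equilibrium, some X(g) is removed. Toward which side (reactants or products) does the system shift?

Removing X (g), a reactant, drives the reaction to the left.

left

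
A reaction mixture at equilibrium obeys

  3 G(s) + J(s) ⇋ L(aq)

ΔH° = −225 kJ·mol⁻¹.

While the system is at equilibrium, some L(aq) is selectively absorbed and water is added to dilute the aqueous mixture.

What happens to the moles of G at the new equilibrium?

Removing L (aq), a product, drives the reaction to the right.
Dilution lowers every aqueous concentration by the same factor. Δn_aq = 1 − 0 = +1, so the system shifts toward the side with more dissolved moles — to the right.
The net shift is to the right. G is a reactant, so its amount decreases.

decreases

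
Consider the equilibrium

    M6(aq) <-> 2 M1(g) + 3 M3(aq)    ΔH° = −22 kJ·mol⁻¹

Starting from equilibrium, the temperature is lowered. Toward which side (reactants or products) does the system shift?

The forward reaction is exothermic. Lowering T favours the exothermic direction — shift to the right.

right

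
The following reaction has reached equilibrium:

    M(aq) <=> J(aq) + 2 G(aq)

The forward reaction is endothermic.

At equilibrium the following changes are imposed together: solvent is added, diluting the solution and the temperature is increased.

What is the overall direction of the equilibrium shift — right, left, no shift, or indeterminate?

Dilution lowers every aqueous concentration by the same factor. Δn_aq = 3 − 1 = +2, so the system shifts toward the side with more dissolved moles — to the right.
The forward reaction is endothermic. Raising T favours the endothermic direction — shift to the right.
All effects act in the same direction — net shift to the right.

right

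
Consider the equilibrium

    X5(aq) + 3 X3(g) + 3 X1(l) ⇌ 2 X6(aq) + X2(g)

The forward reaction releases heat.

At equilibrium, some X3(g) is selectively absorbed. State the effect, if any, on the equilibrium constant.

unchanged

The equilibrium constant depends only on temperature. This perturbation may move the position of equilibrium, but since T is unchanged, K itself is unchanged.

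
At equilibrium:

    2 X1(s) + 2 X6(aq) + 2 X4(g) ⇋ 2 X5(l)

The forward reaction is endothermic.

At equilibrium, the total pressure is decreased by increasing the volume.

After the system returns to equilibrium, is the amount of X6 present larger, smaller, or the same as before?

increases

Gas moles: reactants 2, products 0 (Δn_gas = -2). Expansion shifts the system toward the side with more moles of gas — to the left.
The net shift is to the left. X6 is a reactant, so its amount increases.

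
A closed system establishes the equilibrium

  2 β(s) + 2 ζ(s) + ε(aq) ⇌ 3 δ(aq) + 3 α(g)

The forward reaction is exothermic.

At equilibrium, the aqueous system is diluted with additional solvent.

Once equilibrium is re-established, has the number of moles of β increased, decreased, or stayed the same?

Dilution lowers every aqueous concentration by the same factor. Δn_aq = 3 − 1 = +2, so the system shifts toward the side with more dissolved moles — to the right.
The net shift is to the right. β is a reactant, so its amount decreases.

decreases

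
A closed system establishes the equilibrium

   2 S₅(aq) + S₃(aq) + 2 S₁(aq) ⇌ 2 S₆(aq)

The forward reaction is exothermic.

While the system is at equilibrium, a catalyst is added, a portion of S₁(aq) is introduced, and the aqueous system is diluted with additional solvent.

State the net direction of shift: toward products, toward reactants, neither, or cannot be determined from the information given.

cannot be determined

A catalyst speeds both forward and reverse rates equally; it changes neither Q nor K — no shift from this change.
Adding S₁ (aq), a reactant, drives the reaction to the right.
Dilution lowers every aqueous concentration by the same factor. Δn_aq = 2 − 5 = -3, so the system shifts toward the side with more dissolved moles — to the left.
The individual effects push in opposite directions; without quantitative information the net direction cannot be determined.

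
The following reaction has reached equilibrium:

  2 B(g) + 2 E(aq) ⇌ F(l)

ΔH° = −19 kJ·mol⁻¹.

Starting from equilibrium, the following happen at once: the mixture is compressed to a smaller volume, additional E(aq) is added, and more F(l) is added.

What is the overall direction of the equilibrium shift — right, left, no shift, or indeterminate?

Gas moles: reactants 2, products 0 (Δn_gas = -2). Compression shifts the system toward the side with fewer moles of gas — to the right.
Adding E (aq), a reactant, drives the reaction to the right.
F is a pure liquid; its activity is 1 regardless of amount, so Q is unaffected — no shift from this change.
Only the nonzero effect(s) matter; the net shift is to the right.

right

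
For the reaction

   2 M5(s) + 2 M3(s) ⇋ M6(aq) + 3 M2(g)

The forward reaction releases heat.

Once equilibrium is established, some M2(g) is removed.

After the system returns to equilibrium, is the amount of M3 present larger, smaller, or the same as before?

Removing M2 (g), a product, drives the reaction to the right.
The net shift is to the right. M3 is a reactant, so its amount decreases.

decreases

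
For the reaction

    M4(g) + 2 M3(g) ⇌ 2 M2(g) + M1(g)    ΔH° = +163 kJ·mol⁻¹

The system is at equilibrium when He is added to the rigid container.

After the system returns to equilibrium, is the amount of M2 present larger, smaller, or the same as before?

unchanged

At constant volume, adding an inert gas leaves every reacting species' partial pressure unchanged, so Q is unchanged — no shift from this change.
No net shift occurs, so the amount of M2 is unchanged.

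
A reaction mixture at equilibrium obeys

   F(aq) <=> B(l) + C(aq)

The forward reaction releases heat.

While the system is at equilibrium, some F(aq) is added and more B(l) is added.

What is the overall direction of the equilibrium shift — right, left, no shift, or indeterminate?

right

Adding F (aq), a reactant, drives the reaction to the right.
B is a pure liquid; its activity is 1 regardless of amount, so Q is unaffected — no shift from this change.
Only the nonzero effect(s) matter; the net shift is to the right.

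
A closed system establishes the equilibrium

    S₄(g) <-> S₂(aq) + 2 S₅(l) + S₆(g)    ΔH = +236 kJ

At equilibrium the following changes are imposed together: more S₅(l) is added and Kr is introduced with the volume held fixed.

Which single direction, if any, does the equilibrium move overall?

no shift

S₅ is a pure liquid; its activity is 1 regardless of amount, so Q is unaffected — no shift from this change.
At constant volume, adding an inert gas leaves every reacting species' partial pressure unchanged, so Q is unchanged — no shift from this change.
None of the changes alters Q relative to K, so there is no net shift.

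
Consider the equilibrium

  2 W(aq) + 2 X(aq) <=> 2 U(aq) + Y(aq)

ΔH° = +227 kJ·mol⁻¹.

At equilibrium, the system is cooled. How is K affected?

K depends on temperature via the van 't Hoff relation. The forward reaction is endothermic, so lowering T decreases K.

decreases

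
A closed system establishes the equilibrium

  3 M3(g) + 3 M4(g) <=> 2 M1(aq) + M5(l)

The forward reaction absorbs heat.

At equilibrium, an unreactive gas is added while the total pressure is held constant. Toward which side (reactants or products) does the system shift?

left

Adding inert gas at constant total pressure expands the volume and lowers every reacting partial pressure. With Δn_gas = 0 − 6 = -6, Q moves away from K toward the side with fewer gas moles, so the system shifts toward the side with more gas moles — to the left.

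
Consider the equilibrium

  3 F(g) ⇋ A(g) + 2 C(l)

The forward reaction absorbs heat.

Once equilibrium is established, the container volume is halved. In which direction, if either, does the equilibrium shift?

Gas moles: reactants 3, products 1 (Δn_gas = -2). Compression shifts the system toward the side with fewer moles of gas — to the right.

right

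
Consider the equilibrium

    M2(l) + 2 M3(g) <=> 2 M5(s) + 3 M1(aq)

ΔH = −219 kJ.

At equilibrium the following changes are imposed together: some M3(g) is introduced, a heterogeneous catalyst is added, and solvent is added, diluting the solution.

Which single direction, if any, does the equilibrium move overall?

Adding M3 (g), a reactant, drives the reaction to the right.
A catalyst speeds both forward and reverse rates equally; it changes neither Q nor K — no shift from this change.
Dilution lowers every aqueous concentration by the same factor. Δn_aq = 3 − 0 = +3, so the system shifts toward the side with more dissolved moles — to the right.
Only the nonzero effect(s) matter; the net shift is to the right.

right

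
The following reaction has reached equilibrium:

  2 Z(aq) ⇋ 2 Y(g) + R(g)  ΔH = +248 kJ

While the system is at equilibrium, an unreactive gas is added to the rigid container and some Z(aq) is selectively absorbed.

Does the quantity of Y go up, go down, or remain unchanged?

decreases

At constant volume, adding an inert gas leaves every reacting species' partial pressure unchanged, so Q is unchanged — no shift from this change.
Removing Z (aq), a reactant, drives the reaction to the left.
The net shift is to the left. Y is a product, so its amount decreases.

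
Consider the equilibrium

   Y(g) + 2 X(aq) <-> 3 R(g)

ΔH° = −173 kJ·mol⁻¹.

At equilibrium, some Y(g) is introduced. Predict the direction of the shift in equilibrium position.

Adding Y (g), a reactant, drives the reaction to the right.

right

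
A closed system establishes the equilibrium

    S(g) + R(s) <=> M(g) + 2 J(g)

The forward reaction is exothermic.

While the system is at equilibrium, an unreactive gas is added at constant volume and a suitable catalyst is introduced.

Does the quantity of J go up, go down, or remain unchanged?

unchanged

At constant volume, adding an inert gas leaves every reacting species' partial pressure unchanged, so Q is unchanged — no shift from this change.
A catalyst speeds both forward and reverse rates equally; it changes neither Q nor K — no shift from this change.
No net shift occurs, so the amount of J is unchanged.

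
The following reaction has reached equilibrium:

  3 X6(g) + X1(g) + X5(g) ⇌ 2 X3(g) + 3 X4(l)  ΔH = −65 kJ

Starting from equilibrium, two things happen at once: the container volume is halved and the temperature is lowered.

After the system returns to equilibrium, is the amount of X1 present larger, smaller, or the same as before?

Gas moles: reactants 5, products 2 (Δn_gas = -3). Compression shifts the system toward the side with fewer moles of gas — to the right.
The forward reaction is exothermic. Lowering T favours the exothermic direction — shift to the right.
The net shift is to the right. X1 is a reactant, so its amount decreases.

decreases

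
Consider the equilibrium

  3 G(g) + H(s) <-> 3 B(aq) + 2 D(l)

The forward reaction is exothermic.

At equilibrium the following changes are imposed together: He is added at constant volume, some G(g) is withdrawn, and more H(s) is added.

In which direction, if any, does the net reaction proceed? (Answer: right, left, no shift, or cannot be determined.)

At constant volume, adding an inert gas leaves every reacting species' partial pressure unchanged, so Q is unchanged — no shift from this change.
Removing G (g), a reactant, drives the reaction to the left.
H is a pure solid; its activity is 1 regardless of amount, so Q is unaffected — no shift from this change.
Only the nonzero effect(s) matter; the net shift is to the left.

left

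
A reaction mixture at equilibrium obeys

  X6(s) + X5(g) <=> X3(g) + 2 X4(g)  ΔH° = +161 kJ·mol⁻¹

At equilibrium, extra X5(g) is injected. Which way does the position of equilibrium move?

Adding X5 (g), a reactant, drives the reaction to the right.

right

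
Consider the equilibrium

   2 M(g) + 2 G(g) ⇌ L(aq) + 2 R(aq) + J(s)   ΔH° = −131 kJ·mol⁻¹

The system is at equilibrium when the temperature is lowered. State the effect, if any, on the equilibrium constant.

increases

K depends on temperature via the van 't Hoff relation. The forward reaction is exothermic, so lowering T increases K.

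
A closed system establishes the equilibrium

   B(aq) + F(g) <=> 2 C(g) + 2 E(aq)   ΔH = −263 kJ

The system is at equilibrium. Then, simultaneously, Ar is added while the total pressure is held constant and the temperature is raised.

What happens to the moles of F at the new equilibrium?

cannot be determined

Adding inert gas at constant total pressure expands the volume and lowers every reacting partial pressure. With Δn_gas = 2 − 1 = +1, Q moves away from K toward the side with fewer gas moles, so the system shifts toward the side with more gas moles — to the right.
The forward reaction is exothermic. Raising T favours the endothermic direction — shift to the left.
The two effects oppose each other, so the net shift — and hence the change in F — cannot be determined from the given information.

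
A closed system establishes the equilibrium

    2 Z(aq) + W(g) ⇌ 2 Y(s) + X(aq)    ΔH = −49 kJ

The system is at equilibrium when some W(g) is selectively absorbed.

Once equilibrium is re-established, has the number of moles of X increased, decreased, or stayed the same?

decreases

Removing W (g), a reactant, drives the reaction to the left.
The net shift is to the left. X is a product, so its amount decreases.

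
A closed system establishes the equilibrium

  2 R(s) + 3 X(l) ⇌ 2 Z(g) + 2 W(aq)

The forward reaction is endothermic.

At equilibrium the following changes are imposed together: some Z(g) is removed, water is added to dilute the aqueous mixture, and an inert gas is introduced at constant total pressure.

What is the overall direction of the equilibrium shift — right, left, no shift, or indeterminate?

Removing Z (g), a product, drives the reaction to the right.
Dilution lowers every aqueous concentration by the same factor. Δn_aq = 2 − 0 = +2, so the system shifts toward the side with more dissolved moles — to the right.
Adding inert gas at constant total pressure expands the volume and lowers every reacting partial pressure. With Δn_gas = 2 − 0 = +2, Q moves away from K toward the side with fewer gas moles, so the system shifts toward the side with more gas moles — to the right.
All effects act in the same direction — net shift to the right.

right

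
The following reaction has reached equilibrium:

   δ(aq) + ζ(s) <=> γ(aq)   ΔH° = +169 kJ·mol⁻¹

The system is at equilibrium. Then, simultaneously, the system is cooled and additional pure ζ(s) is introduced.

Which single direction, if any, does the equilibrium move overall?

left

The forward reaction is endothermic. Lowering T favours the exothermic direction — shift to the left.
ζ is a pure solid; its activity is 1 regardless of amount, so Q is unaffected — no shift from this change.
Only the nonzero effect(s) matter; the net shift is to the left.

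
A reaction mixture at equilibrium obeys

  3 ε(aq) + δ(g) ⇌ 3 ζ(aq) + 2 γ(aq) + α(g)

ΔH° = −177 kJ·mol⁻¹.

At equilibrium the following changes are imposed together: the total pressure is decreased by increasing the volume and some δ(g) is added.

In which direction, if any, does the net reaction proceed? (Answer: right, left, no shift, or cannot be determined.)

right

Gas moles: reactants 1, products 1. Δn_gas = 0, so a volume change leaves Q equal to K — no shift from this change.
Adding δ (g), a reactant, drives the reaction to the right.
Only the nonzero effect(s) matter; the net shift is to the right.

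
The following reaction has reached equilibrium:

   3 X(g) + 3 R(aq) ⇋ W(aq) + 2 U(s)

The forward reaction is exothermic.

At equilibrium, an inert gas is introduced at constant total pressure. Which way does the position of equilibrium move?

Adding inert gas at constant total pressure expands the volume and lowers every reacting partial pressure. With Δn_gas = 0 − 3 = -3, Q moves away from K toward the side with fewer gas moles, so the system shifts toward the side with more gas moles — to the left.

left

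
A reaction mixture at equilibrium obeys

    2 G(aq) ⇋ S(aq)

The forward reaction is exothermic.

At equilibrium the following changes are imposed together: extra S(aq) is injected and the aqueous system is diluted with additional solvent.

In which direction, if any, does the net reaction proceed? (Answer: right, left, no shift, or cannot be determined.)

left

Adding S (aq), a product, drives the reaction to the left.
Dilution lowers every aqueous concentration by the same factor. Δn_aq = 1 − 2 = -1, so the system shifts toward the side with more dissolved moles — to the left.
All effects act in the same direction — net shift to the left.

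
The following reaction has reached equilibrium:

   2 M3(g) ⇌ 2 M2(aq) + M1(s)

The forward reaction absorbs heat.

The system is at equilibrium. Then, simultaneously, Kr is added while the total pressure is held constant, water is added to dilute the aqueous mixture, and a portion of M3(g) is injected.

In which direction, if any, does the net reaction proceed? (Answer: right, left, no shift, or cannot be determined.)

cannot be determined

Adding inert gas at constant total pressure expands the volume and lowers every reacting partial pressure. With Δn_gas = 0 − 2 = -2, Q moves away from K toward the side with fewer gas moles, so the system shifts toward the side with more gas moles — to the left.
Dilution lowers every aqueous concentration by the same factor. Δn_aq = 2 − 0 = +2, so the system shifts toward the side with more dissolved moles — to the right.
Adding M3 (g), a reactant, drives the reaction to the right.
The individual effects push in opposite directions; without quantitative information the net direction cannot be determined.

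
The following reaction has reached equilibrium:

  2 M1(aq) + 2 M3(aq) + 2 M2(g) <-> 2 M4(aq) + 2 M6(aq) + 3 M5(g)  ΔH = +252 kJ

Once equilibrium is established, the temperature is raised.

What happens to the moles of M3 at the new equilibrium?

The forward reaction is endothermic. Raising T favours the endothermic direction — shift to the right.
The net shift is to the right. M3 is a reactant, so its amount decreases.

decreases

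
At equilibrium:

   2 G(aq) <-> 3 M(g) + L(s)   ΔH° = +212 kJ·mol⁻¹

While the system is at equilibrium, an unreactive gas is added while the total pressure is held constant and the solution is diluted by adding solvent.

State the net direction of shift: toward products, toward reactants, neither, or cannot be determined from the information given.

Adding inert gas at constant total pressure expands the volume and lowers every reacting partial pressure. With Δn_gas = 3 − 0 = +3, Q moves away from K toward the side with fewer gas moles, so the system shifts toward the side with more gas moles — to the right.
Dilution lowers every aqueous concentration by the same factor. Δn_aq = 0 − 2 = -2, so the system shifts toward the side with more dissolved moles — to the left.
The individual effects push in opposite directions; without quantitative information the net direction cannot be determined.

cannot be determined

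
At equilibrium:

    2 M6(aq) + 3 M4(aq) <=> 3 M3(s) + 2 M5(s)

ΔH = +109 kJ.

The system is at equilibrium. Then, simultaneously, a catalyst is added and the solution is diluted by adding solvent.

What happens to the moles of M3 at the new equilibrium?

A catalyst speeds both forward and reverse rates equally; it changes neither Q nor K — no shift from this change.
Dilution lowers every aqueous concentration by the same factor. Δn_aq = 0 − 5 = -5, so the system shifts toward the side with more dissolved moles — to the left.
The net shift is to the left. M3 is a product, so its amount decreases.

decreases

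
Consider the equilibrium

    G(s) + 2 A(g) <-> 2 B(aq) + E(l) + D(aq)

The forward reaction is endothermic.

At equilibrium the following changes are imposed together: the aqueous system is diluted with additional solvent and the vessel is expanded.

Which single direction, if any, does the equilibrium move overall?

Dilution lowers every aqueous concentration by the same factor. Δn_aq = 3 − 0 = +3, so the system shifts toward the side with more dissolved moles — to the right.
Gas moles: reactants 2, products 0 (Δn_gas = -2). Expansion shifts the system toward the side with more moles of gas — to the left.
The individual effects push in opposite directions; without quantitative information the net direction cannot be determined.

cannot be determined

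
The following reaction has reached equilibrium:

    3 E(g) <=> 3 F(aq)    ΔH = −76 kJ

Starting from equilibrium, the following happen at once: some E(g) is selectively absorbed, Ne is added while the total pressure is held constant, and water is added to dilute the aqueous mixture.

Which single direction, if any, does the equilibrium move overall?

Removing E (g), a reactant, drives the reaction to the left.
Adding inert gas at constant total pressure expands the volume and lowers every reacting partial pressure. With Δn_gas = 0 − 3 = -3, Q moves away from K toward the side with fewer gas moles, so the system shifts toward the side with more gas moles — to the left.
Dilution lowers every aqueous concentration by the same factor. Δn_aq = 3 − 0 = +3, so the system shifts toward the side with more dissolved moles — to the right.
The individual effects push in opposite directions; without quantitative information the net direction cannot be determined.

cannot be determined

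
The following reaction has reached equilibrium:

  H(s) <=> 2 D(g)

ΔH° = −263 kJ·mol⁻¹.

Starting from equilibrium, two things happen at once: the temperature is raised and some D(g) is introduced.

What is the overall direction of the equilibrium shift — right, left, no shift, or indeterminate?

The forward reaction is exothermic. Raising T favours the endothermic direction — shift to the left.
Adding D (g), a product, drives the reaction to the left.
All effects act in the same direction — net shift to the left.

left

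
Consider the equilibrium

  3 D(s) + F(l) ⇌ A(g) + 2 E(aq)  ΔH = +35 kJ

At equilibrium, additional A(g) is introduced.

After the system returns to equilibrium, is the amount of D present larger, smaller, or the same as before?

Adding A (g), a product, drives the reaction to the left.
The net shift is to the left. D is a reactant, so its amount increases.

increases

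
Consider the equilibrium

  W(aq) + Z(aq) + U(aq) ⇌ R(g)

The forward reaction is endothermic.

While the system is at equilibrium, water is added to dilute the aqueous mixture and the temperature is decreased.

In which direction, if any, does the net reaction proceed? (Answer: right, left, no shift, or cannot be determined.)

left

Dilution lowers every aqueous concentration by the same factor. Δn_aq = 0 − 3 = -3, so the system shifts toward the side with more dissolved moles — to the left.
The forward reaction is endothermic. Lowering T favours the exothermic direction — shift to the left.
All effects act in the same direction — net shift to the left.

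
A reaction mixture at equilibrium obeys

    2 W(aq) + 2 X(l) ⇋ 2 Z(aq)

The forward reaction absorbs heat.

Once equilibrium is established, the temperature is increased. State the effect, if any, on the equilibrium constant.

increases

K depends on temperature via the van 't Hoff relation. The forward reaction is endothermic, so raising T increases K.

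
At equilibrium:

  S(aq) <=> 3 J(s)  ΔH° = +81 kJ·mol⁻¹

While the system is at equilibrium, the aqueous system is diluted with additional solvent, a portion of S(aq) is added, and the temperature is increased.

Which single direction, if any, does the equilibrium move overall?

cannot be determined

Dilution lowers every aqueous concentration by the same factor. Δn_aq = 0 − 1 = -1, so the system shifts toward the side with more dissolved moles — to the left.
Adding S (aq), a reactant, drives the reaction to the right.
The forward reaction is endothermic. Raising T favours the endothermic direction — shift to the right.
The individual effects push in opposite directions; without quantitative information the net direction cannot be determined.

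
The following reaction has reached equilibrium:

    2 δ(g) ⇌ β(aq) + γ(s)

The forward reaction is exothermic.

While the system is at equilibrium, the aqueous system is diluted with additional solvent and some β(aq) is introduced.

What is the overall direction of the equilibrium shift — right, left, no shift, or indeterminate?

Dilution lowers every aqueous concentration by the same factor. Δn_aq = 1 − 0 = +1, so the system shifts toward the side with more dissolved moles — to the right.
Adding β (aq), a product, drives the reaction to the left.
The individual effects push in opposite directions; without quantitative information the net direction cannot be determined.

cannot be determined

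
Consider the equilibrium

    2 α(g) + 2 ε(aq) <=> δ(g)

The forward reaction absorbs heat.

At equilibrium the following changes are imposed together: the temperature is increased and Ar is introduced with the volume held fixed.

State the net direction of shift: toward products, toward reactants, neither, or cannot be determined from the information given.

right

The forward reaction is endothermic. Raising T favours the endothermic direction — shift to the right.
At constant volume, adding an inert gas leaves every reacting species' partial pressure unchanged, so Q is unchanged — no shift from this change.
Only the nonzero effect(s) matter; the net shift is to the right.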